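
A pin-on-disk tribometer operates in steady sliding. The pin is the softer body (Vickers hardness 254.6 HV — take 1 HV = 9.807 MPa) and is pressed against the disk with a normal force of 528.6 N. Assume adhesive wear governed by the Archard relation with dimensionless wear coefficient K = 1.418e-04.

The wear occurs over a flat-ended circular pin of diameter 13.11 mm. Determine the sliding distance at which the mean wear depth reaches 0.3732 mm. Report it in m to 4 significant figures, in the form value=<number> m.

value=1678 m

Each operation maintains full float precision — intermediate values are displayed rounded. Rounded once at the end: 4 significant figures.
Convert: Hardness H = 254.6 HV × 9.807 MPa/HV = 2497 MPa = 2.497e+09 Pa.
Convert: Pin diameter d = 13.11 mm = 0.01311 m. Contact area A = π·d²/4 = π·(0.01311 m)²/4 = 1.350e-04 m².
Convert: Depth limit h_lim = 0.3732 mm = 3.732e-04 m.
In SI base units: W = 528.6 N, H = 2.497e+09 Pa, K = 1.418e-04.
Volume at the limit: V_lim = h_lim·A = 3.732e-04 · 1.350e-04 = 5.038e-08 m³.
So the life L = V_lim·H/(K·W) = 5.038e-08 · 2.497e+09 / (1.418e-04 · 528.6) = 1678 m.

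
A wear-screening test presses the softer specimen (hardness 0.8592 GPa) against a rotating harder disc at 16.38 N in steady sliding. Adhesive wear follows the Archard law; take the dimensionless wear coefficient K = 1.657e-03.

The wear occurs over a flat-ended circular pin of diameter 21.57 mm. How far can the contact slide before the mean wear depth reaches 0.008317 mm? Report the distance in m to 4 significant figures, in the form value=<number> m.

The algebra holds full float precision — the intermediates appear rounded — a single final rounding to four significant digits.
Convert: Hardness H = 0.8592 GPa = 8.592e+08 Pa.
Convert: Pin diameter d = 21.57 mm = 0.02157 m. Contact area A = π·d²/4 = π·(0.02157 m)²/4 = 3.654e-04 m².
Convert: Depth limit h_lim = 0.008317 mm = 8.317e-06 m.
SI base units throughout: W = 16.38 N, H = 8.592e+08 Pa, K = 1.657e-03.
Allowed volume V_lim = h_lim·A = 8.317e-06 · 3.654e-04 = 3.039e-09 m³.
Thus life L = V_lim·H/(K·W) = 3.039e-09 · 8.592e+08 / (1.657e-03 · 16.38) = 96.21 m.

value=96.21 m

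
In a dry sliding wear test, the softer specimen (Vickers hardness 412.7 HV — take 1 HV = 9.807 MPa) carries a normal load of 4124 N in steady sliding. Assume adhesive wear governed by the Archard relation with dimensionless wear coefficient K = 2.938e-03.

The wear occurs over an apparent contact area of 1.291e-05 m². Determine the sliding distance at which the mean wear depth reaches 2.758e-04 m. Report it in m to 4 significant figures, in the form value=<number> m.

All working math keeps full float precision. Intermediates are shown rounded; a single final rounding to 4 significant digits.
Convert: Hardness H = 412.7 HV × 9.807 MPa/HV = 4047 MPa = 4.047e+09 Pa.
As SI base values: W = 4124 N, H = 4.047e+09 Pa, K = 2.938e-03.
Permissible volume V_lim = h_lim·A = 2.758e-04 · 1.291e-05 = 3.561e-09 m³.
So the life L = V_lim·H/(K·W) = 3.561e-09 · 4.047e+09 / (2.938e-03 · 4124) = 1.189 m.

value=1.189 m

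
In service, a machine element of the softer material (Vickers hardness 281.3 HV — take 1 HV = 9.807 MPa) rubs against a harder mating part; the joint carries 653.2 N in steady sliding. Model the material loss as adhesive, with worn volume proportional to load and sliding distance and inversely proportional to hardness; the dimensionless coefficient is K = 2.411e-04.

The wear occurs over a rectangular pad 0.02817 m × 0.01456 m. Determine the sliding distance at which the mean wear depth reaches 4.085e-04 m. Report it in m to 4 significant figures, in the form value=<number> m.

Each operation carries exact precision. The intermediates are shown rounded — one last rounding: four significant digits.
Convert: Hardness H = 281.3 HV × 9.807 MPa/HV = 2759 MPa = 2.759e+09 Pa.
Convert: Contact area A = 0.02817 m × 0.01456 m = 4.102e-04 m².
Expressed in SI base units: W = 653.2 N, H = 2.759e+09 Pa, K = 2.411e-04.
At the depth limit, V_lim = h_lim·A = 4.085e-04 · 4.102e-04 = 1.675e-07 m³.
Inverting, life L = V_lim·H/(K·W) = 1.675e-07 · 2.759e+09 / (2.411e-04 · 653.2) = 2935 m.

value=2935 m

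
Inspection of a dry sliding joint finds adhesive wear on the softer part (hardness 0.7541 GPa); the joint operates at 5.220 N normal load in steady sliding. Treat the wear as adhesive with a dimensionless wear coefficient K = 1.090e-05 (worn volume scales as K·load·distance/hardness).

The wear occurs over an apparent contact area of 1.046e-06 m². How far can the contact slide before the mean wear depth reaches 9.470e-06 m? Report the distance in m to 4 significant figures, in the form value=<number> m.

Intermediates are displayed rounded, and the algebra carries exact precision. Rounded just once to 4 significant digits.
Convert: Hardness H = 0.7541 GPa = 7.541e+08 Pa.
Expressed in SI base units: W = 5.220 N, H = 7.541e+08 Pa, K = 1.090e-05.
Wearable volume V_lim = h_lim·A = 9.470e-06 · 1.046e-06 = 9.906e-12 m³.
Sliding life L = V_lim·H/(K·W) = 9.906e-12 · 7.541e+08 / (1.090e-05 · 5.220) = 131.3 m.

value=131.3 m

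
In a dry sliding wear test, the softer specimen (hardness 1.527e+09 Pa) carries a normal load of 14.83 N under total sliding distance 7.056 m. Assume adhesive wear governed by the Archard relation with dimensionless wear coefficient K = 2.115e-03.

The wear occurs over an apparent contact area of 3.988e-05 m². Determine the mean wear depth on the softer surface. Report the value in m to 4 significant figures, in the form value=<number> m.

value=3.634e-06 m

Intermediates are printed rounded. The computation holds full float precision; a lone final rounding to four significant figures.
SI base units throughout: W = 14.83 N, H = 1.527e+09 Pa, K = 2.115e-03.
Archard volume V = K·W·L/H = 2.115e-03 · 14.83 · 7.056 / 1.527e+09 = 1.449e-10 m³.
Mean wear depth h = V/A = 1.449e-10 / 3.988e-05 = 3.634e-06 m.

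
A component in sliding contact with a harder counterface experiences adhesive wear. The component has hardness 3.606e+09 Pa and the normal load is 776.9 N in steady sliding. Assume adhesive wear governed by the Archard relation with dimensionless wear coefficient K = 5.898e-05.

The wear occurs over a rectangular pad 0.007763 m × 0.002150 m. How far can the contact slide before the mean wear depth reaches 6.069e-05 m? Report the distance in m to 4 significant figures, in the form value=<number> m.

Intermediates are displayed rounded; the computation runs at exact precision; rounded once at the end, at four significant figures.
Contact area A = 0.007763 m × 0.002150 m = 1.669e-05 m².
Collected in SI base units: W = 776.9 N, H = 3.606e+09 Pa, K = 5.898e-05.
Volume at the limit: V_lim = h_lim·A = 6.069e-05 · 1.669e-05 = 1.013e-09 m³.
Inverting, life L = V_lim·H/(K·W) = 1.013e-09 · 3.606e+09 / (5.898e-05 · 776.9) = 79.72 m.

value=79.72 m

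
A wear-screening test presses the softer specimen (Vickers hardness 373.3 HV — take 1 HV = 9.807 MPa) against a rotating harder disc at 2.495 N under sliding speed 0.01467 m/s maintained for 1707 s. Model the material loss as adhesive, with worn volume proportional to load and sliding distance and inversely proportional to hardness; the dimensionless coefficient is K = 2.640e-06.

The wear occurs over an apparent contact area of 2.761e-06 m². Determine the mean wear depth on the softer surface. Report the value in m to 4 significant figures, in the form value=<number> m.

value=1.632e-08 m

All working math carries full float precision; intermediates are printed rounded — a lone final rounding, at 4 significant figures.
Convert: Distance L = v·t = 0.01467 m/s × 1707 s = 25.04 m.
Convert: Hardness H = 373.3 HV × 9.807 MPa/HV = 3661 MPa = 3.661e+09 Pa.
As SI base values: W = 2.495 N, H = 3.661e+09 Pa, K = 2.640e-06.
Archard volume V = K·W·L/H = 2.640e-06 · 2.495 · 25.04 / 3.661e+09 = 4.506e-14 m³.
Mean wear depth h = V/A = 4.506e-14 / 2.761e-06 = 1.632e-08 m.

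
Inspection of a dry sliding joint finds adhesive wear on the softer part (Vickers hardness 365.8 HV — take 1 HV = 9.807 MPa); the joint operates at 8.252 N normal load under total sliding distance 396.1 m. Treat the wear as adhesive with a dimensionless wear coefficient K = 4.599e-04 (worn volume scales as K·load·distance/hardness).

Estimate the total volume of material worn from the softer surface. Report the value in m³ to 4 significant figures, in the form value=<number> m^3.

Intermediate values are printed rounded, and every step maintains full precision; rounded once at the end to 4 significant figures.
Convert: Hardness H = 365.8 HV × 9.807 MPa/HV = 3587 MPa = 3.587e+09 Pa.
As SI base values: W = 8.252 N, H = 3.587e+09 Pa, K = 4.599e-04.
Apply Archard: V = K·W·L/H = 4.599e-04 · 8.252 · 396.1 / 3.587e+09 = 4.190e-10 m³.

value=4.190e-10 m^3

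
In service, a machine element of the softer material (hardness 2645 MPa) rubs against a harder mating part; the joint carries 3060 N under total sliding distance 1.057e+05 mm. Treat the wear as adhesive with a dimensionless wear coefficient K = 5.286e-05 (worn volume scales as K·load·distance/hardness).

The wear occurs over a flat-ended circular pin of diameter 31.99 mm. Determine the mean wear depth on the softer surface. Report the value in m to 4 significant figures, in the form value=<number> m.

Intermediate values appear rounded; every step keeps exact precision; rounded just once: four significant figures.
Convert: Total distance L = 1.057e+05 mm = 105.7 m.
Convert: Hardness H = 2645 MPa = 2.645e+09 Pa.
Convert: Pin diameter d = 31.99 mm = 0.03199 m. Contact area A = π·d²/4 = π·(0.03199 m)²/4 = 8.037e-04 m².
SI base units throughout: W = 3060 N, H = 2.645e+09 Pa, K = 5.286e-05.
Archard volume V = K·W·L/H = 5.286e-05 · 3060 · 105.7 / 2.645e+09 = 6.464e-09 m³.
Depth of wear h = V/A = 6.464e-09 / 8.037e-04 = 8.042e-06 m.

value=8.042e-06 m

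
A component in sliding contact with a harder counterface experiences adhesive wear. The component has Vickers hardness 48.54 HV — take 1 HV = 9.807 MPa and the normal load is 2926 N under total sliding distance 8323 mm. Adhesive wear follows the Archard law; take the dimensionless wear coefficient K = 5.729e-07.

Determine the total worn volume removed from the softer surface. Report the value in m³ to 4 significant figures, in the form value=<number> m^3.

The intermediates are shown rounded — all working math keeps exact precision — a single final rounding to four significant figures.
Convert: Path length L = 8323 mm = 8.323 m.
Convert: Hardness H = 48.54 HV × 9.807 MPa/HV = 476.0 MPa = 4.760e+08 Pa.
Restated in SI base units: W = 2926 N, H = 4.760e+08 Pa, K = 5.729e-07.
The Archard volume V = K·W·L/H = 5.729e-07 · 2926 · 8.323 / 4.760e+08 = 2.931e-11 m³.

value=2.931e-11 m^3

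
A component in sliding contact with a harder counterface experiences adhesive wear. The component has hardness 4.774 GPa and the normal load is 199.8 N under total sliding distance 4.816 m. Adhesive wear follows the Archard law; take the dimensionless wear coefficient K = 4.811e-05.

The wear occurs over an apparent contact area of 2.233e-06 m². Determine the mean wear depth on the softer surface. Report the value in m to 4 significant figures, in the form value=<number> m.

value=4.343e-06 m

Displayed values are rounded; every step keeps full float precision; one last rounding to four significant digits.
Convert: Hardness H = 4.774 GPa = 4.774e+09 Pa.
Expressed in SI base units: W = 199.8 N, H = 4.774e+09 Pa, K = 4.811e-05.
Archard volume V = K·W·L/H = 4.811e-05 · 199.8 · 4.816 / 4.774e+09 = 9.697e-12 m³.
Mean wear depth h = V/A = 9.697e-12 / 2.233e-06 = 4.343e-06 m.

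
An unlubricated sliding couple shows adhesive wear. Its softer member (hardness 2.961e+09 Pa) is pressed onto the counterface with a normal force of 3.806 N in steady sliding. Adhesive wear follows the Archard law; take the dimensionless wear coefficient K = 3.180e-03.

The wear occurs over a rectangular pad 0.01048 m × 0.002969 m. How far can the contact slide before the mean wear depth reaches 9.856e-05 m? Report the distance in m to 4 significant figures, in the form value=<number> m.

Each operation holds full float precision — intermediates are printed rounded, and a single final rounding to four significant digits.
Contact area A = 0.01048 m × 0.002969 m = 3.112e-05 m².
In SI base units: W = 3.806 N, H = 2.961e+09 Pa, K = 3.180e-03.
Limit volume V_lim = h_lim·A = 9.856e-05 · 3.112e-05 = 3.067e-09 m³.
Life L = V_lim·H/(K·W) = 3.067e-09 · 2.961e+09 / (3.180e-03 · 3.806) = 750.3 m.

value=750.3 m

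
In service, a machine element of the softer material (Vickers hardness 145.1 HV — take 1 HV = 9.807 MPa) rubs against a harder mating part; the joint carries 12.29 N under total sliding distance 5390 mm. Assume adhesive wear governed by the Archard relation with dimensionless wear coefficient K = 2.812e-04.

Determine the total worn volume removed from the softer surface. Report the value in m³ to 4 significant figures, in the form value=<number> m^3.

value=1.309e-11 m^3

Intermediate values are printed rounded — all arithmetic runs at exact precision — rounded once at the end: four significant figures.
Path length L = 5390 mm = 5.390 m.
Hardness H = 145.1 HV × 9.807 MPa/HV = 1423 MPa = 1.423e+09 Pa.
Restated in SI base units: W = 12.29 N, H = 1.423e+09 Pa, K = 2.812e-04.
Wear volume V = K·W·L/H = 2.812e-04 · 12.29 · 5.390 / 1.423e+09 = 1.309e-11 m³.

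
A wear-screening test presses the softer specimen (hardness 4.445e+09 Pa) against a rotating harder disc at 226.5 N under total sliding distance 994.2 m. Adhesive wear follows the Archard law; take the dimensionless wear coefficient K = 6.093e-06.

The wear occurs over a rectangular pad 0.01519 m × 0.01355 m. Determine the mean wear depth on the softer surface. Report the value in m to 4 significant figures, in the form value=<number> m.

Printed values are rounded. The algebra carries full precision; a lone final rounding to four significant figures.
Convert: Contact area A = 0.01519 m × 0.01355 m = 2.058e-04 m².
Expressed in SI base units: W = 226.5 N, H = 4.445e+09 Pa, K = 6.093e-06.
Volume removed: V = K·W·L/H = 6.093e-06 · 226.5 · 994.2 / 4.445e+09 = 3.087e-10 m³.
Average depth h = V/A = 3.087e-10 / 2.058e-04 = 1.500e-06 m.

value=1.500e-06 m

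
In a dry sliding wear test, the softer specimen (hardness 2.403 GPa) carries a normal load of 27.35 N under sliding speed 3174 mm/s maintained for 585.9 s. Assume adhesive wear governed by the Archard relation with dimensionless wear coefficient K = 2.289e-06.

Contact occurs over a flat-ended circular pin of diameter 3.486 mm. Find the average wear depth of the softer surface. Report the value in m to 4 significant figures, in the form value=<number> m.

value=5.076e-06 m

All arithmetic runs at full float precision; quoted intermediates are rounded — one last rounding: four significant digits.
Convert: Sliding speed v = 3174 mm/s = 3.174 m/s. Distance L = v·t = 3.174 m/s × 585.9 s = 1860 m.
Convert: Hardness H = 2.403 GPa = 2.403e+09 Pa.
Convert: Pin diameter d = 3.486 mm = 0.003486 m. Contact area A = π·d²/4 = π·(0.003486 m)²/4 = 9.544e-06 m².
Working in SI base units: W = 27.35 N, H = 2.403e+09 Pa, K = 2.289e-06.
Archard volume V = K·W·L/H = 2.289e-06 · 27.35 · 1860 / 2.403e+09 = 4.845e-11 m³.
Depth of wear h = V/A = 4.845e-11 / 9.544e-06 = 5.076e-06 m.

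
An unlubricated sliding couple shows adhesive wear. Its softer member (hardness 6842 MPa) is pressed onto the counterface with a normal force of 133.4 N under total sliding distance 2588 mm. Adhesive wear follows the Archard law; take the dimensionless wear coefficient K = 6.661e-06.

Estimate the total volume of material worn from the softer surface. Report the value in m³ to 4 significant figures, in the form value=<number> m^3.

value=3.361e-13 m^3

Intermediate values are shown rounded — the computation keeps full float precision. Rounded once at the end, at four significant digits.
Sliding distance L = 2588 mm = 2.588 m.
Hardness H = 6842 MPa = 6.842e+09 Pa.
Working in SI base units: W = 133.4 N, H = 6.842e+09 Pa, K = 6.661e-06.
Wear volume V = K·W·L/H = 6.661e-06 · 133.4 · 2.588 / 6.842e+09 = 3.361e-13 m³.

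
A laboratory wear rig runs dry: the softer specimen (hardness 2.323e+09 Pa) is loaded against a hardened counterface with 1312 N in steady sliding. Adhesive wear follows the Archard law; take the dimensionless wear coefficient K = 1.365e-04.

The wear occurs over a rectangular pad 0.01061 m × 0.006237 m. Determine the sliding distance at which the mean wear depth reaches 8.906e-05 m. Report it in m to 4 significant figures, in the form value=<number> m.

value=76.45 m

The intermediates are printed rounded — every step holds full float precision — rounded once at the end, at four significant digits.
Convert: Contact area A = 0.01061 m × 0.006237 m = 6.617e-05 m².
Expressed in SI base units: W = 1312 N, H = 2.323e+09 Pa, K = 1.365e-04.
Limit volume V_lim = h_lim·A = 8.906e-05 · 6.617e-05 = 5.894e-09 m³.
Sliding life L = V_lim·H/(K·W) = 5.894e-09 · 2.323e+09 / (1.365e-04 · 1312) = 76.45 m.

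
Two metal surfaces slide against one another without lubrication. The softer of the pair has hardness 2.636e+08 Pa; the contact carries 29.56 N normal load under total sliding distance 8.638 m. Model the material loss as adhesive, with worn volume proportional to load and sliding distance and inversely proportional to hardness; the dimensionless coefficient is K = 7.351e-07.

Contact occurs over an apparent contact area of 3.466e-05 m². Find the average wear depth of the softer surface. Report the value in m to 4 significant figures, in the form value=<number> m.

All arithmetic runs at full precision, and displayed values are rounded, and one last rounding: four significant figures.
In SI base units, W = 29.56 N, H = 2.636e+08 Pa, K = 7.351e-07.
Worn volume V = K·W·L/H = 7.351e-07 · 29.56 · 8.638 / 2.636e+08 = 7.121e-13 m³.
Wear depth h = V/A = 7.121e-13 / 3.466e-05 = 2.054e-08 m.

value=2.054e-08 m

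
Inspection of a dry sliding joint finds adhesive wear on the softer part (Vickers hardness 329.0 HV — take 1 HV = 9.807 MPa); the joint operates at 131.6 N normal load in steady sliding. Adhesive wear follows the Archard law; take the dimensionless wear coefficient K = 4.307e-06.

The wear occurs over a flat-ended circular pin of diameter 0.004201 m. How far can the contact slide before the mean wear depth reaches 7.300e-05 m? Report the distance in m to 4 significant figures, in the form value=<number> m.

Quoted intermediates are rounded, and every step maintains full precision. Rounded once at the end: 4 significant figures.
Convert: Hardness H = 329.0 HV × 9.807 MPa/HV = 3227 MPa = 3.227e+09 Pa.
Convert: Contact area A = π·d²/4 = π·(0.004201 m)²/4 = 1.386e-05 m².
Restated in SI base units: W = 131.6 N, H = 3.227e+09 Pa, K = 4.307e-06.
Permissible volume V_lim = h_lim·A = 7.300e-05 · 1.386e-05 = 1.012e-09 m³.
So the life L = V_lim·H/(K·W) = 1.012e-09 · 3.227e+09 / (4.307e-06 · 131.6) = 5760 m.

value=5760 m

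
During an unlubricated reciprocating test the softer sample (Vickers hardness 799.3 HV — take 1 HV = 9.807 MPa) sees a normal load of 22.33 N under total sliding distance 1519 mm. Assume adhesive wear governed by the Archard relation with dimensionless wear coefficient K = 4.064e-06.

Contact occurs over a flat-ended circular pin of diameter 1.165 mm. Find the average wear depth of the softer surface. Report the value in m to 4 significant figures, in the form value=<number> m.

Each operation holds exact precision. Intermediates are displayed rounded, and one final rounding, at four significant digits.
Convert: Sliding distance L = 1519 mm = 1.519 m.
Convert: Hardness H = 799.3 HV × 9.807 MPa/HV = 7839 MPa = 7.839e+09 Pa.
Convert: Pin diameter d = 1.165 mm = 0.001165 m. Contact area A = π·d²/4 = π·(0.001165 m)²/4 = 1.066e-06 m².
In SI base units: W = 22.33 N, H = 7.839e+09 Pa, K = 4.064e-06.
Apply Archard: V = K·W·L/H = 4.064e-06 · 22.33 · 1.519 / 7.839e+09 = 1.759e-14 m³.
Wear depth h = V/A = 1.759e-14 / 1.066e-06 = 1.650e-08 m.

value=1.650e-08 m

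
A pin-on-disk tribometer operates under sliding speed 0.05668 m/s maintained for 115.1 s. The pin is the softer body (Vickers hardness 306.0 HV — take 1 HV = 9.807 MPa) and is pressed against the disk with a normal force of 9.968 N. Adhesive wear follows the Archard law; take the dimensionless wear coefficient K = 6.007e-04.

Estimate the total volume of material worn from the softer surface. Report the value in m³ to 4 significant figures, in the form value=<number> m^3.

value=1.302e-11 m^3

Intermediates appear rounded; all arithmetic keeps full precision; a lone final rounding to 4 significant figures.
Distance covered L = v·t = 0.05668 m/s × 115.1 s = 6.524 m.
Hardness H = 306.0 HV × 9.807 MPa/HV = 3001 MPa = 3.001e+09 Pa.
SI base units throughout: W = 9.968 N, H = 3.001e+09 Pa, K = 6.007e-04.
By Archard's law, V = K·W·L/H = 6.007e-04 · 9.968 · 6.524 / 3.001e+09 = 1.302e-11 m³.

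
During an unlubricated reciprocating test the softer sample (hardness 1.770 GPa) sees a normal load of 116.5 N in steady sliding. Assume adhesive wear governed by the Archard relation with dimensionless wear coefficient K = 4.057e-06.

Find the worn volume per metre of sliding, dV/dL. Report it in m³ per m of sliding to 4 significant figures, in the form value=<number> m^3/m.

All working math holds full float precision; displayed values are rounded — a lone final rounding: four significant digits.
Hardness H = 1.770 GPa = 1.770e+09 Pa.
As SI base values: W = 116.5 N, H = 1.770e+09 Pa, K = 4.057e-06.
Volumetric rate dV/dL = K·W/H, so: 4.057e-06 · 116.5 / 1.770e+09 = 2.670e-13 m³/m.

value=2.670e-13 m^3/m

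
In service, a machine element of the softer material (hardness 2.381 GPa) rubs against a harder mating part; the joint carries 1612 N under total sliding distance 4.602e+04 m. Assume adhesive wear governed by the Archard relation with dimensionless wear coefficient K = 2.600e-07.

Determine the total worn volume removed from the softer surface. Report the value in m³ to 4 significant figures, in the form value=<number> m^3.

value=8.101e-09 m^3

Intermediates are printed rounded. All working math holds full precision; a single final rounding: four significant figures.
Convert: Hardness H = 2.381 GPa = 2.381e+09 Pa.
In SI base units: W = 1612 N, H = 2.381e+09 Pa, K = 2.600e-07.
The Archard volume V = K·W·L/H = 2.600e-07 · 1612 · 4.602e+04 / 2.381e+09 = 8.101e-09 m³.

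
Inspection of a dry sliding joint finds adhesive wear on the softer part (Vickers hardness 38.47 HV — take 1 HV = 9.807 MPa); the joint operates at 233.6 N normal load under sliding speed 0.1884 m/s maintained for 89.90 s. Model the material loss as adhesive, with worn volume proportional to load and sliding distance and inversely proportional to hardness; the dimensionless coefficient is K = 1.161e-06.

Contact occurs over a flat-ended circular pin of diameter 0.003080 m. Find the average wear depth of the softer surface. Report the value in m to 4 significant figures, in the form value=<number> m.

All working math carries full float precision; intermediates are displayed rounded — rounded just once, at 4 significant figures.
Distance L = v·t = 0.1884 m/s × 89.90 s = 16.94 m.
Hardness H = 38.47 HV × 9.807 MPa/HV = 377.3 MPa = 3.773e+08 Pa.
Contact area A = π·d²/4 = π·(0.003080 m)²/4 = 7.451e-06 m².
As SI base values: W = 233.6 N, H = 3.773e+08 Pa, K = 1.161e-06.
Volume removed: V = K·W·L/H = 1.161e-06 · 233.6 · 16.94 / 3.773e+08 = 1.218e-11 m³.
Wear depth h = V/A = 1.218e-11 / 7.451e-06 = 1.634e-06 m.

value=1.634e-06 m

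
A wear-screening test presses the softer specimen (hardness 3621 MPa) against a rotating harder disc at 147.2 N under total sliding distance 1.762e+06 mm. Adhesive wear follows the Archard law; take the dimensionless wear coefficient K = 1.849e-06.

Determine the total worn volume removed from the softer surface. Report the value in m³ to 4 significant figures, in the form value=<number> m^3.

Intermediates appear rounded. Every step keeps full precision. Rounded once at the end to 4 significant figures.
Convert: Path length L = 1.762e+06 mm = 1762 m.
Convert: Hardness H = 3621 MPa = 3.621e+09 Pa.
Expressed in SI base units: W = 147.2 N, H = 3.621e+09 Pa, K = 1.849e-06.
Volume removed: V = K·W·L/H = 1.849e-06 · 147.2 · 1762 / 3.621e+09 = 1.324e-10 m³.

value=1.324e-10 m^3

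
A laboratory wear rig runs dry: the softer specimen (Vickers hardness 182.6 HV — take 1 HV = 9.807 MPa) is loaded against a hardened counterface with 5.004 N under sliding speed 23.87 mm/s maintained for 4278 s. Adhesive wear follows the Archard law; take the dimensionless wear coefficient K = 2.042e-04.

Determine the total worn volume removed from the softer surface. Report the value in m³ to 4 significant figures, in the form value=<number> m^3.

Intermediates appear rounded. The algebra carries full float precision, and a lone final rounding to four significant digits.
Sliding speed v = 23.87 mm/s = 0.02387 m/s. Distance covered L = v·t = 0.02387 m/s × 4278 s = 102.1 m.
Hardness H = 182.6 HV × 9.807 MPa/HV = 1791 MPa = 1.791e+09 Pa.
SI base units throughout: W = 5.004 N, H = 1.791e+09 Pa, K = 2.042e-04.
By Archard's law, V = K·W·L/H = 2.042e-04 · 5.004 · 102.1 / 1.791e+09 = 5.827e-11 m³.

value=5.827e-11 m^3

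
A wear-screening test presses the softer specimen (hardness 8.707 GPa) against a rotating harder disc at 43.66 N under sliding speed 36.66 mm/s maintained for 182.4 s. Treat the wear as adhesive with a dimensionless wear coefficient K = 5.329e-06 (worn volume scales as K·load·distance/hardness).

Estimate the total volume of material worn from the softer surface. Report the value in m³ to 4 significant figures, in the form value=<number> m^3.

value=1.787e-13 m^3

All working math runs at full float precision — the intermediates are displayed rounded. Rounded once at the end to 4 significant figures.
Convert: Sliding speed v = 36.66 mm/s = 0.03666 m/s. The distance L = v·t = 0.03666 m/s × 182.4 s = 6.687 m.
Convert: Hardness H = 8.707 GPa = 8.707e+09 Pa.
Working in SI base units: W = 43.66 N, H = 8.707e+09 Pa, K = 5.329e-06.
Archard relation: V = K·W·L/H = 5.329e-06 · 43.66 · 6.687 / 8.707e+09 = 1.787e-13 m³.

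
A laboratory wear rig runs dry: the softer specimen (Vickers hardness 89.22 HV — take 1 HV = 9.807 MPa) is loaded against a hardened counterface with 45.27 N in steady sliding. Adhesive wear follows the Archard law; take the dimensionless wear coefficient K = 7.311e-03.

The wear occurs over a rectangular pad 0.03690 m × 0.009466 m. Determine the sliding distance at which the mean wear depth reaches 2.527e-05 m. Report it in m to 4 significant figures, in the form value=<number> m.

value=23.34 m

Intermediates are displayed rounded — all working math holds full float precision. Rounded once at the end to 4 significant digits.
Hardness H = 89.22 HV × 9.807 MPa/HV = 875.0 MPa = 8.750e+08 Pa.
Contact area A = 0.03690 m × 0.009466 m = 3.493e-04 m².
Expressed in SI base units: W = 45.27 N, H = 8.750e+08 Pa, K = 7.311e-03.
Allowed volume V_lim = h_lim·A = 2.527e-05 · 3.493e-04 = 8.827e-09 m³.
Sliding life L = V_lim·H/(K·W) = 8.827e-09 · 8.750e+08 / (7.311e-03 · 45.27) = 23.34 m.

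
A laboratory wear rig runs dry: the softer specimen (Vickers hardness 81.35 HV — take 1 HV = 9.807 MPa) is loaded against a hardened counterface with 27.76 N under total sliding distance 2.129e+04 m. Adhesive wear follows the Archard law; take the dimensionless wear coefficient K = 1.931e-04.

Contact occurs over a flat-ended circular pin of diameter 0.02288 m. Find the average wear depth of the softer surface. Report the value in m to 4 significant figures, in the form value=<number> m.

value=3.479e-04 m

The algebra maintains exact precision; intermediate values appear rounded — one final rounding: 4 significant digits.
Convert: Hardness H = 81.35 HV × 9.807 MPa/HV = 797.8 MPa = 7.978e+08 Pa.
Convert: Contact area A = π·d²/4 = π·(0.02288 m)²/4 = 4.112e-04 m².
In SI base units: W = 27.76 N, H = 7.978e+08 Pa, K = 1.931e-04.
Worn volume V = K·W·L/H = 1.931e-04 · 27.76 · 2.129e+04 / 7.978e+08 = 1.430e-07 m³.
Average depth h = V/A = 1.430e-07 / 4.112e-04 = 3.479e-04 m.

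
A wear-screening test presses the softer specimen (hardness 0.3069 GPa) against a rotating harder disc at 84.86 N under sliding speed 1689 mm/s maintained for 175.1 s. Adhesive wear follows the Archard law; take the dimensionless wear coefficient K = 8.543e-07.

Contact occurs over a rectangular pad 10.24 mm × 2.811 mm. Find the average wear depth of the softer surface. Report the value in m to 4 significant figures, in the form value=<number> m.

Each operation maintains full precision, and intermediate values are shown rounded — rounded once at the end: four significant digits.
Convert: Sliding speed v = 1689 mm/s = 1.689 m/s. Total distance L = v·t = 1.689 m/s × 175.1 s = 295.7 m.
Convert: Hardness H = 0.3069 GPa = 3.069e+08 Pa.
Convert: Pad sides 10.24 mm × 2.811 mm = 0.01024 m × 0.002811 m. Contact area A = 0.01024 m × 0.002811 m = 2.878e-05 m².
As SI base values: W = 84.86 N, H = 3.069e+08 Pa, K = 8.543e-07.
Apply Archard: V = K·W·L/H = 8.543e-07 · 84.86 · 295.7 / 3.069e+08 = 6.986e-11 m³.
Average depth h = V/A = 6.986e-11 / 2.878e-05 = 2.427e-06 m.

value=2.427e-06 m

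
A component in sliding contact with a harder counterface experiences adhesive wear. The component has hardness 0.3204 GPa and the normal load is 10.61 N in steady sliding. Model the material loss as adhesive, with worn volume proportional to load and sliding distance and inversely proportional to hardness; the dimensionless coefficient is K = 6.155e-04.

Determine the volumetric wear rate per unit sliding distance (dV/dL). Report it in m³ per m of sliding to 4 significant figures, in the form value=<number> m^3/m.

value=2.038e-11 m^3/m

Each operation holds full float precision. Intermediate values are shown rounded; rounded once at the end to four significant digits.
Convert: Hardness H = 0.3204 GPa = 3.204e+08 Pa.
Working in SI base units: W = 10.61 N, H = 3.204e+08 Pa, K = 6.155e-04.
Sliding wear rate dV/dL = K·W/H, per unit distance: 6.155e-04 · 10.61 / 3.204e+08 = 2.038e-11 m³/m.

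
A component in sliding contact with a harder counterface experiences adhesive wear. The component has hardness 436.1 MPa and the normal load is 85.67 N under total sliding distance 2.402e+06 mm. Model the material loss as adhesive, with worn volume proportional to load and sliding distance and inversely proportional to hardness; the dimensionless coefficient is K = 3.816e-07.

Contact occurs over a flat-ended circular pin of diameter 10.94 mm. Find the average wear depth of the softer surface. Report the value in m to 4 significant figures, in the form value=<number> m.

value=1.916e-06 m

The algebra keeps full precision — intermediates are shown rounded. Rounded once at the end: 4 significant figures.
Convert: The distance L = 2.402e+06 mm = 2402 m.
Convert: Hardness H = 436.1 MPa = 4.361e+08 Pa.
Convert: Pin diameter d = 10.94 mm = 0.01094 m. Contact area A = π·d²/4 = π·(0.01094 m)²/4 = 9.400e-05 m².
SI base units throughout: W = 85.67 N, H = 4.361e+08 Pa, K = 3.816e-07.
The Archard volume V = K·W·L/H = 3.816e-07 · 85.67 · 2402 / 4.361e+08 = 1.801e-10 m³.
Depth h = V/A = 1.801e-10 / 9.400e-05 = 1.916e-06 m.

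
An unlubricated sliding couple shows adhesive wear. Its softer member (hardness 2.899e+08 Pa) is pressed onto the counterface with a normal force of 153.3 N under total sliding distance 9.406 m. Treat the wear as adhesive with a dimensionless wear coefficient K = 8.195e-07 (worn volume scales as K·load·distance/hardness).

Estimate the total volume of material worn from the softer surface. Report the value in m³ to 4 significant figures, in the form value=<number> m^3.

value=4.076e-12 m^3

All working math holds full float precision; the intermediates are shown rounded; one last rounding to 4 significant digits.
In SI base units: W = 153.3 N, H = 2.899e+08 Pa, K = 8.195e-07.
Worn volume V = K·W·L/H = 8.195e-07 · 153.3 · 9.406 / 2.899e+08 = 4.076e-12 m³.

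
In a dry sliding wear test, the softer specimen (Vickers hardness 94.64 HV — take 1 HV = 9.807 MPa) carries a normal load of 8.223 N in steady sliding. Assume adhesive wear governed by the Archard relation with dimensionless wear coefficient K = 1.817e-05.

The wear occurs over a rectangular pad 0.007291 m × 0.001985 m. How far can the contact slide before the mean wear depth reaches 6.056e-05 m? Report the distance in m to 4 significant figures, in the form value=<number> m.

Intermediates are shown rounded, and all working math runs at full precision. Rounded once at the end to 4 significant digits.
Hardness H = 94.64 HV × 9.807 MPa/HV = 928.1 MPa = 9.281e+08 Pa.
Contact area A = 0.007291 m × 0.001985 m = 1.447e-05 m².
As SI base values: W = 8.223 N, H = 9.281e+08 Pa, K = 1.817e-05.
Limit volume V_lim = h_lim·A = 6.056e-05 · 1.447e-05 = 8.765e-10 m³.
Thus life L = V_lim·H/(K·W) = 8.765e-10 · 9.281e+08 / (1.817e-05 · 8.223) = 5445 m.

value=5445 m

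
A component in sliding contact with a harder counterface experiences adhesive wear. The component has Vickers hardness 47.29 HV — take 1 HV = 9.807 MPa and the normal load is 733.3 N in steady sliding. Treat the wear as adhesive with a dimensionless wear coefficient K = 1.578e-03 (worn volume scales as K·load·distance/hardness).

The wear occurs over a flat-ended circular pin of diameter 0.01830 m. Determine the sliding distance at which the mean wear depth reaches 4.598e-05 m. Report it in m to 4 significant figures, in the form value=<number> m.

value=4.847 m

Each operation runs at full precision — quoted intermediates are rounded; a single final rounding to 4 significant figures.
Hardness H = 47.29 HV × 9.807 MPa/HV = 463.8 MPa = 4.638e+08 Pa.
Contact area A = π·d²/4 = π·(0.01830 m)²/4 = 2.630e-04 m².
SI base units throughout: W = 733.3 N, H = 4.638e+08 Pa, K = 1.578e-03.
Volume at the limit: V_lim = h_lim·A = 4.598e-05 · 2.630e-04 = 1.209e-08 m³.
Life L = V_lim·H/(K·W) = 1.209e-08 · 4.638e+08 / (1.578e-03 · 733.3) = 4.847 m.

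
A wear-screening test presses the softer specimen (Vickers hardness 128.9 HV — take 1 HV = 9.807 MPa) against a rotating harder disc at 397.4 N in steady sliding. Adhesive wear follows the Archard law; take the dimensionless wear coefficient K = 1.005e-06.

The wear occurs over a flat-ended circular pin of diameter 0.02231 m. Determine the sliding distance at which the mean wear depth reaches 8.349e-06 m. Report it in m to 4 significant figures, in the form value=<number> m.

Printed values are rounded — every step holds exact precision, and rounded just once: four significant figures.
Convert: Hardness H = 128.9 HV × 9.807 MPa/HV = 1264 MPa = 1.264e+09 Pa.
Convert: Contact area A = π·d²/4 = π·(0.02231 m)²/4 = 3.909e-04 m².
SI base units throughout: W = 397.4 N, H = 1.264e+09 Pa, K = 1.005e-06.
Volume at the limit: V_lim = h_lim·A = 8.349e-06 · 3.909e-04 = 3.264e-09 m³.
Thus life L = V_lim·H/(K·W) = 3.264e-09 · 1.264e+09 / (1.005e-06 · 397.4) = 1.033e+04 m.

value=1.033e+04 m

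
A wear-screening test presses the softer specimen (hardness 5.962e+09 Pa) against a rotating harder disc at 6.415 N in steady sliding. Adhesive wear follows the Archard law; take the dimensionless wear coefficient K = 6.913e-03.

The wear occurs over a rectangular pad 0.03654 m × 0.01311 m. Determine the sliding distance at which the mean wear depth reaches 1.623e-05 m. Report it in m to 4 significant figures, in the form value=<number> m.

Every step runs at exact precision, and the intermediates are printed rounded, and a lone final rounding to 4 significant digits.
Convert: Contact area A = 0.03654 m × 0.01311 m = 4.790e-04 m².
As SI base values: W = 6.415 N, H = 5.962e+09 Pa, K = 6.913e-03.
Permissible volume V_lim = h_lim·A = 1.623e-05 · 4.790e-04 = 7.775e-09 m³.
Life L = V_lim·H/(K·W) = 7.775e-09 · 5.962e+09 / (6.913e-03 · 6.415) = 1045 m.

value=1045 m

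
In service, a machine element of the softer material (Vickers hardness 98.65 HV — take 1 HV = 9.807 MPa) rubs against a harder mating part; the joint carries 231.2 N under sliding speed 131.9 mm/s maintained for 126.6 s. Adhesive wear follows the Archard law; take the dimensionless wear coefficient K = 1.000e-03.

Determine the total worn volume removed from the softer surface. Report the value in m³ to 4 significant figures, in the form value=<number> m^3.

value=3.991e-09 m^3

The intermediates are shown rounded — each operation keeps full precision, and rounded once at the end: four significant digits.
Convert: Sliding speed v = 131.9 mm/s = 0.1319 m/s. Path length L = v·t = 0.1319 m/s × 126.6 s = 16.70 m.
Convert: Hardness H = 98.65 HV × 9.807 MPa/HV = 967.5 MPa = 9.675e+08 Pa.
Collected in SI base units: W = 231.2 N, H = 9.675e+08 Pa, K = 1.000e-03.
The Archard volume V = K·W·L/H = 1.000e-03 · 231.2 · 16.70 / 9.675e+08 = 3.991e-09 m³.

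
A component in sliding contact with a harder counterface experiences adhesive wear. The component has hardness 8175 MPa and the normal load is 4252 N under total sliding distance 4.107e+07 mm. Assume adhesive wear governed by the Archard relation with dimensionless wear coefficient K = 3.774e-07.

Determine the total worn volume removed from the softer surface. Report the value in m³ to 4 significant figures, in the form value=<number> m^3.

value=8.062e-09 m^3

Intermediates are displayed rounded. All working math runs at full float precision, and one last rounding, at four significant figures.
Distance L = 4.107e+07 mm = 4.107e+04 m.
Hardness H = 8175 MPa = 8.175e+09 Pa.
Working in SI base units: W = 4252 N, H = 8.175e+09 Pa, K = 3.774e-07.
Apply Archard: V = K·W·L/H = 3.774e-07 · 4252 · 4.107e+04 / 8.175e+09 = 8.062e-09 m³.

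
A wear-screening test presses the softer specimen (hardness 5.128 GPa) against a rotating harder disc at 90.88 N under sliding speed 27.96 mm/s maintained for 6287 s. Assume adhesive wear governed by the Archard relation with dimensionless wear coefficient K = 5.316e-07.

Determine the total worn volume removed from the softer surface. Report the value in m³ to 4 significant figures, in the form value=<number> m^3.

value=1.656e-12 m^3

Intermediates are displayed rounded, and all arithmetic holds exact precision — one final rounding: 4 significant digits.
Convert: Sliding speed v = 27.96 mm/s = 0.02796 m/s. Total distance L = v·t = 0.02796 m/s × 6287 s = 175.8 m.
Convert: Hardness H = 5.128 GPa = 5.128e+09 Pa.
In SI base units: W = 90.88 N, H = 5.128e+09 Pa, K = 5.316e-07.
Volume removed: V = K·W·L/H = 5.316e-07 · 90.88 · 175.8 / 5.128e+09 = 1.656e-12 m³.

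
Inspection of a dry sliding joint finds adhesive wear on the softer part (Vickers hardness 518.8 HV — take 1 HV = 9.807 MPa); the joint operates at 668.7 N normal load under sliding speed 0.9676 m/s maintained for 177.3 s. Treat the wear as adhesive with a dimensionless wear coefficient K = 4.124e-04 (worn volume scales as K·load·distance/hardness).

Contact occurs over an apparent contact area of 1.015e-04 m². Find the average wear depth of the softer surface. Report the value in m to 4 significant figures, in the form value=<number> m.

value=9.161e-05 m

The computation carries full precision. Intermediate values are shown rounded; a lone final rounding to 4 significant digits.
Total distance L = v·t = 0.9676 m/s × 177.3 s = 171.6 m.
Hardness H = 518.8 HV × 9.807 MPa/HV = 5088 MPa = 5.088e+09 Pa.
In SI base units: W = 668.7 N, H = 5.088e+09 Pa, K = 4.124e-04.
Archard relation: V = K·W·L/H = 4.124e-04 · 668.7 · 171.6 / 5.088e+09 = 9.299e-09 m³.
Mean depth h = V/A = 9.299e-09 / 1.015e-04 = 9.161e-05 m.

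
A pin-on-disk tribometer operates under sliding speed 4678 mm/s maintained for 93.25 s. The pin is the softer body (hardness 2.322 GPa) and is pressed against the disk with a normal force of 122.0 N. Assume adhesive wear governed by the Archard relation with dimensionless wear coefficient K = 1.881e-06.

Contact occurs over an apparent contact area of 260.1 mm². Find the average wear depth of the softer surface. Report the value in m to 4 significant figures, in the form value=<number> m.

value=1.658e-07 m

Intermediate values are printed rounded — every step runs at full float precision; a single final rounding: 4 significant figures.
Sliding speed v = 4678 mm/s = 4.678 m/s. The distance L = v·t = 4.678 m/s × 93.25 s = 436.2 m.
Hardness H = 2.322 GPa = 2.322e+09 Pa.
Contact area A = 260.1 mm² = 2.601e-04 m².
In SI base units: W = 122.0 N, H = 2.322e+09 Pa, K = 1.881e-06.
Volume removed: V = K·W·L/H = 1.881e-06 · 122.0 · 436.2 / 2.322e+09 = 4.311e-11 m³.
Depth of wear h = V/A = 4.311e-11 / 2.601e-04 = 1.658e-07 m.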